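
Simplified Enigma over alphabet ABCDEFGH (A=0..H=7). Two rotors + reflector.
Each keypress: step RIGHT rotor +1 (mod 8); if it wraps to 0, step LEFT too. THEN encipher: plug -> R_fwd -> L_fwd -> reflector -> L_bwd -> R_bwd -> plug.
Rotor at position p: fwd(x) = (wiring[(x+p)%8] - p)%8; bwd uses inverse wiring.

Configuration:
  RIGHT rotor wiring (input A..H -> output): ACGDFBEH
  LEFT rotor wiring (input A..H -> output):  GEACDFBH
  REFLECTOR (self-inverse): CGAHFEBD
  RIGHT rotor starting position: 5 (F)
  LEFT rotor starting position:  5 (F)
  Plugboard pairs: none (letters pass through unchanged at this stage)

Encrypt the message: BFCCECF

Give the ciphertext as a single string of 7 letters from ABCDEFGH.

Char 1 ('B'): step: R->6, L=5; B->plug->B->R->B->L->E->refl->F->L'->G->R'->A->plug->A
Char 2 ('F'): step: R->7, L=5; F->plug->F->R->G->L->F->refl->E->L'->B->R'->B->plug->B
Char 3 ('C'): step: R->0, L->6 (L advanced); C->plug->C->R->G->L->F->refl->E->L'->F->R'->E->plug->E
Char 4 ('C'): step: R->1, L=6; C->plug->C->R->C->L->A->refl->C->L'->E->R'->D->plug->D
Char 5 ('E'): step: R->2, L=6; E->plug->E->R->C->L->A->refl->C->L'->E->R'->A->plug->A
Char 6 ('C'): step: R->3, L=6; C->plug->C->R->G->L->F->refl->E->L'->F->R'->F->plug->F
Char 7 ('F'): step: R->4, L=6; F->plug->F->R->G->L->F->refl->E->L'->F->R'->B->plug->B

Answer: ABEDAFB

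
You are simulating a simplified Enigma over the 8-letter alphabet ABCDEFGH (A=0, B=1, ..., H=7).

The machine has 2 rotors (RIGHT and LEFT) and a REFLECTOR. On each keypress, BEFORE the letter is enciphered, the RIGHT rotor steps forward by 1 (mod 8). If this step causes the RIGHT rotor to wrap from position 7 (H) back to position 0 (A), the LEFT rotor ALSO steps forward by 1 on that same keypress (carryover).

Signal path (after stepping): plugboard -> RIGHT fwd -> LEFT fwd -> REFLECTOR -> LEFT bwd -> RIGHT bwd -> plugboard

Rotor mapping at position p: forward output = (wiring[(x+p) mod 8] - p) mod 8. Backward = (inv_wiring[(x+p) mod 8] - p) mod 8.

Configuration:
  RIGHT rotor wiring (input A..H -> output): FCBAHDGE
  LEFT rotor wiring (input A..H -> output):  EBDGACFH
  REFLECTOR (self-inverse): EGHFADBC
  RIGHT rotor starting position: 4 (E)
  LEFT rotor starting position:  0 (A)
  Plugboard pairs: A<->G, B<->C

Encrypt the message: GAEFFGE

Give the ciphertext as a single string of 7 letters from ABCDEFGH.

Answer: HEBBCFD

Derivation:
Char 1 ('G'): step: R->5, L=0; G->plug->A->R->G->L->F->refl->D->L'->C->R'->H->plug->H
Char 2 ('A'): step: R->6, L=0; A->plug->G->R->B->L->B->refl->G->L'->D->R'->E->plug->E
Char 3 ('E'): step: R->7, L=0; E->plug->E->R->B->L->B->refl->G->L'->D->R'->C->plug->B
Char 4 ('F'): step: R->0, L->1 (L advanced); F->plug->F->R->D->L->H->refl->C->L'->B->R'->C->plug->B
Char 5 ('F'): step: R->1, L=1; F->plug->F->R->F->L->E->refl->A->L'->A->R'->B->plug->C
Char 6 ('G'): step: R->2, L=1; G->plug->A->R->H->L->D->refl->F->L'->C->R'->F->plug->F
Char 7 ('E'): step: R->3, L=1; E->plug->E->R->B->L->C->refl->H->L'->D->R'->D->plug->D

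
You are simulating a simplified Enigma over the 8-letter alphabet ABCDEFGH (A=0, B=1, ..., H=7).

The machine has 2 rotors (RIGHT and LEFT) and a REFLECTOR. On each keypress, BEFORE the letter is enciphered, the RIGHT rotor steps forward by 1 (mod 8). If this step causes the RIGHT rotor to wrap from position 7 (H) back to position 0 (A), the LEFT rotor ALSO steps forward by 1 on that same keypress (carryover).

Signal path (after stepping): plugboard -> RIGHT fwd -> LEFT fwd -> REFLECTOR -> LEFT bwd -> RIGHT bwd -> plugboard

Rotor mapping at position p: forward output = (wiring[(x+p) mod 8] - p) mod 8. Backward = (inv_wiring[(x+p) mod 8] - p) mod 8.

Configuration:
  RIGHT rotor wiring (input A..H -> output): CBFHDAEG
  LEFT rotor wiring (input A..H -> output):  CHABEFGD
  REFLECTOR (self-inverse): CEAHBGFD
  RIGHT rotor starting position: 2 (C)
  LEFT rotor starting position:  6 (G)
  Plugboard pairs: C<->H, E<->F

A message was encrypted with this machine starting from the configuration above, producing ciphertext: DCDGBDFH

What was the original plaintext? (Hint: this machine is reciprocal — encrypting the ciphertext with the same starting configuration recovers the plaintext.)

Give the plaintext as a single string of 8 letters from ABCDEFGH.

Char 1 ('D'): step: R->3, L=6; D->plug->D->R->B->L->F->refl->G->L'->G->R'->G->plug->G
Char 2 ('C'): step: R->4, L=6; C->plug->H->R->D->L->B->refl->E->L'->C->R'->D->plug->D
Char 3 ('D'): step: R->5, L=6; D->plug->D->R->F->L->D->refl->H->L'->H->R'->B->plug->B
Char 4 ('G'): step: R->6, L=6; G->plug->G->R->F->L->D->refl->H->L'->H->R'->E->plug->F
Char 5 ('B'): step: R->7, L=6; B->plug->B->R->D->L->B->refl->E->L'->C->R'->C->plug->H
Char 6 ('D'): step: R->0, L->7 (L advanced); D->plug->D->R->H->L->H->refl->D->L'->B->R'->B->plug->B
Char 7 ('F'): step: R->1, L=7; F->plug->E->R->H->L->H->refl->D->L'->B->R'->H->plug->C
Char 8 ('H'): step: R->2, L=7; H->plug->C->R->B->L->D->refl->H->L'->H->R'->H->plug->C

Answer: GDBFHBCC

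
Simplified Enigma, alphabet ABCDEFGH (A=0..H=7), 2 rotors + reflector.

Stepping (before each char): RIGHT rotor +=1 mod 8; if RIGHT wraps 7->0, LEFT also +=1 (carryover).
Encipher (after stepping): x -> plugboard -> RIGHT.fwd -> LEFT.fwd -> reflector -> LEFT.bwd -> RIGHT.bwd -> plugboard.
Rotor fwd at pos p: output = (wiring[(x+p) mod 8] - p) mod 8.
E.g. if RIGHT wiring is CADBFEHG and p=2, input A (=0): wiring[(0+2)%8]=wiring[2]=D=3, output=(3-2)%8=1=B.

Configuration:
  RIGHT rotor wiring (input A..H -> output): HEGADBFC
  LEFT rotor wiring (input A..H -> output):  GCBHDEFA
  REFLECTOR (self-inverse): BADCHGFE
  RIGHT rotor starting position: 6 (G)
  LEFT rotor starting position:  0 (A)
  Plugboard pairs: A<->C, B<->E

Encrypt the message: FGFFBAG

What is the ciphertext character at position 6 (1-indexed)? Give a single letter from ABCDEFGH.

Char 1 ('F'): step: R->7, L=0; F->plug->F->R->E->L->D->refl->C->L'->B->R'->E->plug->B
Char 2 ('G'): step: R->0, L->1 (L advanced); G->plug->G->R->F->L->E->refl->H->L'->G->R'->C->plug->A
Char 3 ('F'): step: R->1, L=1; F->plug->F->R->E->L->D->refl->C->L'->D->R'->A->plug->C
Char 4 ('F'): step: R->2, L=1; F->plug->F->R->A->L->B->refl->A->L'->B->R'->C->plug->A
Char 5 ('B'): step: R->3, L=1; B->plug->E->R->H->L->F->refl->G->L'->C->R'->D->plug->D
Char 6 ('A'): step: R->4, L=1; A->plug->C->R->B->L->A->refl->B->L'->A->R'->F->plug->F

F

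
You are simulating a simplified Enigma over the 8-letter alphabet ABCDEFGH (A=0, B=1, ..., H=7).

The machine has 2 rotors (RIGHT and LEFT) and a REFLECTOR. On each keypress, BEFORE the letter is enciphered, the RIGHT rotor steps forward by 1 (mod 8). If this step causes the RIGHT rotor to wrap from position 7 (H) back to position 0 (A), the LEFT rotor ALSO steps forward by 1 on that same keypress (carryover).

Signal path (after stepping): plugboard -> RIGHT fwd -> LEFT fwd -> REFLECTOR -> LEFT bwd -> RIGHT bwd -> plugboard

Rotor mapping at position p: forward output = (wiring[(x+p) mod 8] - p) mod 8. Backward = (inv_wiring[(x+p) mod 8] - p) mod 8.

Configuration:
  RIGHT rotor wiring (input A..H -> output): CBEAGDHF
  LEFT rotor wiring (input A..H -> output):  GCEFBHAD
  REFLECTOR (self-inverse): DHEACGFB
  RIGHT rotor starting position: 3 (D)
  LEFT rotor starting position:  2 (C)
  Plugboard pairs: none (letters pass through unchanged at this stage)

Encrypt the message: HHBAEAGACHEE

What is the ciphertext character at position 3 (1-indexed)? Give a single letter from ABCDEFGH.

Char 1 ('H'): step: R->4, L=2; H->plug->H->R->E->L->G->refl->F->L'->D->R'->C->plug->C
Char 2 ('H'): step: R->5, L=2; H->plug->H->R->B->L->D->refl->A->L'->H->R'->F->plug->F
Char 3 ('B'): step: R->6, L=2; B->plug->B->R->H->L->A->refl->D->L'->B->R'->A->plug->A

A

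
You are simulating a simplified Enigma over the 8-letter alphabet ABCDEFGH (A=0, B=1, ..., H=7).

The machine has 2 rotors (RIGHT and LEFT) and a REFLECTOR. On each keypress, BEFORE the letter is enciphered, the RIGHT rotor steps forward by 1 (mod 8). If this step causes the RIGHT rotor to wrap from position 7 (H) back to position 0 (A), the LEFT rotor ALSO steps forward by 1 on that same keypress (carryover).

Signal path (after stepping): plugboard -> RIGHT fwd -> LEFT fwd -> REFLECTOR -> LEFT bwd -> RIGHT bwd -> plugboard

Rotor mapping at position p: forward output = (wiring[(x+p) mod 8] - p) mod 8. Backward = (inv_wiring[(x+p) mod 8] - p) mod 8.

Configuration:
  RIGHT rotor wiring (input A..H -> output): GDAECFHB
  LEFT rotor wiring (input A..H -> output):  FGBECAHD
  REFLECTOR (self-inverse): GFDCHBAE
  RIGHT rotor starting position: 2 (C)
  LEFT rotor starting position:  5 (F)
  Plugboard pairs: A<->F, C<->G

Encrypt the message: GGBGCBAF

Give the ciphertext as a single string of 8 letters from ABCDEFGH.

Char 1 ('G'): step: R->3, L=5; G->plug->C->R->C->L->G->refl->A->L'->D->R'->F->plug->A
Char 2 ('G'): step: R->4, L=5; G->plug->C->R->D->L->A->refl->G->L'->C->R'->E->plug->E
Char 3 ('B'): step: R->5, L=5; B->plug->B->R->C->L->G->refl->A->L'->D->R'->F->plug->A
Char 4 ('G'): step: R->6, L=5; G->plug->C->R->A->L->D->refl->C->L'->B->R'->A->plug->F
Char 5 ('C'): step: R->7, L=5; C->plug->G->R->G->L->H->refl->E->L'->F->R'->E->plug->E
Char 6 ('B'): step: R->0, L->6 (L advanced); B->plug->B->R->D->L->A->refl->G->L'->F->R'->F->plug->A
Char 7 ('A'): step: R->1, L=6; A->plug->F->R->G->L->E->refl->H->L'->C->R'->A->plug->F
Char 8 ('F'): step: R->2, L=6; F->plug->A->R->G->L->E->refl->H->L'->C->R'->B->plug->B

Answer: AEAFEAFB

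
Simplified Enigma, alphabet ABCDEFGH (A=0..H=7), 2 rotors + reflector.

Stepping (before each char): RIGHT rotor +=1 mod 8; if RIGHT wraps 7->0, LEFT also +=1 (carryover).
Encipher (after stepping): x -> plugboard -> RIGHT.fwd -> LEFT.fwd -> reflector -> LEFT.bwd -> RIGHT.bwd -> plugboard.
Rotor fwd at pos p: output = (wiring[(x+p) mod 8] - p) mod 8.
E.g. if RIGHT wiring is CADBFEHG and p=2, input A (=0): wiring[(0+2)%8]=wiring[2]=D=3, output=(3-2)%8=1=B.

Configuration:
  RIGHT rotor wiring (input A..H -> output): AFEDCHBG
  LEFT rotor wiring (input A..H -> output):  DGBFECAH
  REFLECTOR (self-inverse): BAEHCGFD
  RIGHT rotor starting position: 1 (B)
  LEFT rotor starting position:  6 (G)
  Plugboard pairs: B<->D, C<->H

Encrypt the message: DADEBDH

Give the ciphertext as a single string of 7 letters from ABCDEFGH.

Char 1 ('D'): step: R->2, L=6; D->plug->B->R->B->L->B->refl->A->L'->D->R'->H->plug->C
Char 2 ('A'): step: R->3, L=6; A->plug->A->R->A->L->C->refl->E->L'->H->R'->B->plug->D
Char 3 ('D'): step: R->4, L=6; D->plug->B->R->D->L->A->refl->B->L'->B->R'->F->plug->F
Char 4 ('E'): step: R->5, L=6; E->plug->E->R->A->L->C->refl->E->L'->H->R'->F->plug->F
Char 5 ('B'): step: R->6, L=6; B->plug->D->R->H->L->E->refl->C->L'->A->R'->B->plug->D
Char 6 ('D'): step: R->7, L=6; D->plug->B->R->B->L->B->refl->A->L'->D->R'->F->plug->F
Char 7 ('H'): step: R->0, L->7 (L advanced); H->plug->C->R->E->L->G->refl->F->L'->F->R'->B->plug->D

Answer: CDFFDFD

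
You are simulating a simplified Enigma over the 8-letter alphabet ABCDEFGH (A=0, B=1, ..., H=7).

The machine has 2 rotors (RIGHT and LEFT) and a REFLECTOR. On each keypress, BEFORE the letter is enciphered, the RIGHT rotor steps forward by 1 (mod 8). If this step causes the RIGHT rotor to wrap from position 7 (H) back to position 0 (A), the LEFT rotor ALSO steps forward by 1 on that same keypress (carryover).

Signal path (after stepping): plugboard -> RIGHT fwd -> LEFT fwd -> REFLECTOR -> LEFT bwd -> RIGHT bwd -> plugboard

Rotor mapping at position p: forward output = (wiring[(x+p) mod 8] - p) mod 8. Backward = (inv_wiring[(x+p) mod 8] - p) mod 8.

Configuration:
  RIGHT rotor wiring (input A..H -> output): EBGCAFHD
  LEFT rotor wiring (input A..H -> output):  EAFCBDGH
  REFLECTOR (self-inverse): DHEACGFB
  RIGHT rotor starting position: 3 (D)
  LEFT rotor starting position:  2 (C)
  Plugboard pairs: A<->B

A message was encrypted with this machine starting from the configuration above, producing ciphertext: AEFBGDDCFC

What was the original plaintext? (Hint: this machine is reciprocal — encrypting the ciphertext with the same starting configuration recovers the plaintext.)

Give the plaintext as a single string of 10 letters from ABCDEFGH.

Answer: ECCGBEGHEF

Derivation:
Char 1 ('A'): step: R->4, L=2; A->plug->B->R->B->L->A->refl->D->L'->A->R'->E->plug->E
Char 2 ('E'): step: R->5, L=2; E->plug->E->R->E->L->E->refl->C->L'->G->R'->C->plug->C
Char 3 ('F'): step: R->6, L=2; F->plug->F->R->E->L->E->refl->C->L'->G->R'->C->plug->C
Char 4 ('B'): step: R->7, L=2; B->plug->A->R->E->L->E->refl->C->L'->G->R'->G->plug->G
Char 5 ('G'): step: R->0, L->3 (L advanced); G->plug->G->R->H->L->C->refl->E->L'->E->R'->A->plug->B
Char 6 ('D'): step: R->1, L=3; D->plug->D->R->H->L->C->refl->E->L'->E->R'->E->plug->E
Char 7 ('D'): step: R->2, L=3; D->plug->D->R->D->L->D->refl->A->L'->C->R'->G->plug->G
Char 8 ('C'): step: R->3, L=3; C->plug->C->R->C->L->A->refl->D->L'->D->R'->H->plug->H
Char 9 ('F'): step: R->4, L=3; F->plug->F->R->F->L->B->refl->H->L'->A->R'->E->plug->E
Char 10 ('C'): step: R->5, L=3; C->plug->C->R->G->L->F->refl->G->L'->B->R'->F->plug->F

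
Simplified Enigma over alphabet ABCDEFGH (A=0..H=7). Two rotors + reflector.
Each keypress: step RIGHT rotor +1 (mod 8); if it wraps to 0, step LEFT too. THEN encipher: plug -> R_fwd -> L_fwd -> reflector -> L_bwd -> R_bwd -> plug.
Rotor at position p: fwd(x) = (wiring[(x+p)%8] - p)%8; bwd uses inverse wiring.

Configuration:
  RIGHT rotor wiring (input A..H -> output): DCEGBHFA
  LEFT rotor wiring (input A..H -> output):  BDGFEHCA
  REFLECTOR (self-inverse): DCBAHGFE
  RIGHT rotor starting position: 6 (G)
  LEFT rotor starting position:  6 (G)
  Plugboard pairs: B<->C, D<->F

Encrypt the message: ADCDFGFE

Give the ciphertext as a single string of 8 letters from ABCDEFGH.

Answer: EFHBABDA

Derivation:
Char 1 ('A'): step: R->7, L=6; A->plug->A->R->B->L->C->refl->B->L'->H->R'->E->plug->E
Char 2 ('D'): step: R->0, L->7 (L advanced); D->plug->F->R->H->L->D->refl->A->L'->G->R'->D->plug->F
Char 3 ('C'): step: R->1, L=7; C->plug->B->R->D->L->H->refl->E->L'->C->R'->H->plug->H
Char 4 ('D'): step: R->2, L=7; D->plug->F->R->G->L->A->refl->D->L'->H->R'->C->plug->B
Char 5 ('F'): step: R->3, L=7; F->plug->D->R->C->L->E->refl->H->L'->D->R'->A->plug->A
Char 6 ('G'): step: R->4, L=7; G->plug->G->R->A->L->B->refl->C->L'->B->R'->C->plug->B
Char 7 ('F'): step: R->5, L=7; F->plug->D->R->G->L->A->refl->D->L'->H->R'->F->plug->D
Char 8 ('E'): step: R->6, L=7; E->plug->E->R->G->L->A->refl->D->L'->H->R'->A->plug->A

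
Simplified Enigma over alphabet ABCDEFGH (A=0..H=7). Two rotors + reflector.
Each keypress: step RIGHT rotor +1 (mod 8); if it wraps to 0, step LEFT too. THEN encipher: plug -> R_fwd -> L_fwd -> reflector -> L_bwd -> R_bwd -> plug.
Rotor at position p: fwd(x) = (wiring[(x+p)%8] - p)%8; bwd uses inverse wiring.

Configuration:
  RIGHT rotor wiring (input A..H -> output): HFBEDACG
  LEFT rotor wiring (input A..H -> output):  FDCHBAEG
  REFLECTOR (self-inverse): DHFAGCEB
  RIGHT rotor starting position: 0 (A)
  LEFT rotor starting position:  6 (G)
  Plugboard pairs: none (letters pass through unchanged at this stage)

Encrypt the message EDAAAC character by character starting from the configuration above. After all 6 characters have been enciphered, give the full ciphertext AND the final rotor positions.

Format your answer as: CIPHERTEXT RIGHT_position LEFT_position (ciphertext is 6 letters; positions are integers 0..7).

Char 1 ('E'): step: R->1, L=6; E->plug->E->R->H->L->C->refl->F->L'->D->R'->C->plug->C
Char 2 ('D'): step: R->2, L=6; D->plug->D->R->G->L->D->refl->A->L'->B->R'->C->plug->C
Char 3 ('A'): step: R->3, L=6; A->plug->A->R->B->L->A->refl->D->L'->G->R'->H->plug->H
Char 4 ('A'): step: R->4, L=6; A->plug->A->R->H->L->C->refl->F->L'->D->R'->E->plug->E
Char 5 ('A'): step: R->5, L=6; A->plug->A->R->D->L->F->refl->C->L'->H->R'->G->plug->G
Char 6 ('C'): step: R->6, L=6; C->plug->C->R->B->L->A->refl->D->L'->G->R'->F->plug->F
Final: ciphertext=CCHEGF, RIGHT=6, LEFT=6

Answer: CCHEGF 6 6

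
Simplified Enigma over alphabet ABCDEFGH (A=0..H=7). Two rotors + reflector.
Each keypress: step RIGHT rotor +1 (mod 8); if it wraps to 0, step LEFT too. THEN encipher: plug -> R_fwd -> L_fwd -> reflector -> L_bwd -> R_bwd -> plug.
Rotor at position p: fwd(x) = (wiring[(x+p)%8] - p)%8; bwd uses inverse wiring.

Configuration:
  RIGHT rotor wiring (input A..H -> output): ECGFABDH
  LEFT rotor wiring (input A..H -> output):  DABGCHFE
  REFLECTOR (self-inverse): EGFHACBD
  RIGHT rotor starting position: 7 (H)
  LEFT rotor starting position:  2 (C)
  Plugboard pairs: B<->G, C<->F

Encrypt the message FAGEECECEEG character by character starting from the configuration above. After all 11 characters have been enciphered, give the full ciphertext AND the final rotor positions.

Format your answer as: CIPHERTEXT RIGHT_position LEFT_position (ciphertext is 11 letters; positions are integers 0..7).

Answer: BEFBHBGAGCC 2 4

Derivation:
Char 1 ('F'): step: R->0, L->3 (L advanced); F->plug->C->R->G->L->F->refl->C->L'->D->R'->G->plug->B
Char 2 ('A'): step: R->1, L=3; A->plug->A->R->B->L->H->refl->D->L'->A->R'->E->plug->E
Char 3 ('G'): step: R->2, L=3; G->plug->B->R->D->L->C->refl->F->L'->G->R'->C->plug->F
Char 4 ('E'): step: R->3, L=3; E->plug->E->R->E->L->B->refl->G->L'->H->R'->G->plug->B
Char 5 ('E'): step: R->4, L=3; E->plug->E->R->A->L->D->refl->H->L'->B->R'->H->plug->H
Char 6 ('C'): step: R->5, L=3; C->plug->F->R->B->L->H->refl->D->L'->A->R'->G->plug->B
Char 7 ('E'): step: R->6, L=3; E->plug->E->R->A->L->D->refl->H->L'->B->R'->B->plug->G
Char 8 ('C'): step: R->7, L=3; C->plug->F->R->B->L->H->refl->D->L'->A->R'->A->plug->A
Char 9 ('E'): step: R->0, L->4 (L advanced); E->plug->E->R->A->L->G->refl->B->L'->C->R'->B->plug->G
Char 10 ('E'): step: R->1, L=4; E->plug->E->R->A->L->G->refl->B->L'->C->R'->F->plug->C
Char 11 ('G'): step: R->2, L=4; G->plug->B->R->D->L->A->refl->E->L'->F->R'->F->plug->C
Final: ciphertext=BEFBHBGAGCC, RIGHT=2, LEFT=4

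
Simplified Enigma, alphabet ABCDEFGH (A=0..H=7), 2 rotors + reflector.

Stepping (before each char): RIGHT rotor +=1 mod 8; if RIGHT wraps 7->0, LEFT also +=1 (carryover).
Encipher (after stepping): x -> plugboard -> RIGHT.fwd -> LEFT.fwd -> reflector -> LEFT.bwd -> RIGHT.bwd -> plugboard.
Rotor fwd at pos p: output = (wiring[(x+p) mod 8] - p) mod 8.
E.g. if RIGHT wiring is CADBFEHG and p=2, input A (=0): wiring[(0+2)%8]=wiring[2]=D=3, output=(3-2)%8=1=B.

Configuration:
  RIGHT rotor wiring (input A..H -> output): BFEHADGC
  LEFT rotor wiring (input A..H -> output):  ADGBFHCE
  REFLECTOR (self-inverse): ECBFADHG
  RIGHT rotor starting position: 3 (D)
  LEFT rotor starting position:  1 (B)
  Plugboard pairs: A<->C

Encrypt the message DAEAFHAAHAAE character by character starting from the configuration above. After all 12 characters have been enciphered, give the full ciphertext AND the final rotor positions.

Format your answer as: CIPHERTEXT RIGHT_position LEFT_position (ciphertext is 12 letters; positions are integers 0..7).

Answer: FEFFHCDCAFGG 7 2

Derivation:
Char 1 ('D'): step: R->4, L=1; D->plug->D->R->G->L->D->refl->F->L'->B->R'->F->plug->F
Char 2 ('A'): step: R->5, L=1; A->plug->C->R->F->L->B->refl->C->L'->A->R'->E->plug->E
Char 3 ('E'): step: R->6, L=1; E->plug->E->R->G->L->D->refl->F->L'->B->R'->F->plug->F
Char 4 ('A'): step: R->7, L=1; A->plug->C->R->G->L->D->refl->F->L'->B->R'->F->plug->F
Char 5 ('F'): step: R->0, L->2 (L advanced); F->plug->F->R->D->L->F->refl->D->L'->C->R'->H->plug->H
Char 6 ('H'): step: R->1, L=2; H->plug->H->R->A->L->E->refl->A->L'->E->R'->A->plug->C
Char 7 ('A'): step: R->2, L=2; A->plug->C->R->G->L->G->refl->H->L'->B->R'->D->plug->D
Char 8 ('A'): step: R->3, L=2; A->plug->C->R->A->L->E->refl->A->L'->E->R'->A->plug->C
Char 9 ('H'): step: R->4, L=2; H->plug->H->R->D->L->F->refl->D->L'->C->R'->C->plug->A
Char 10 ('A'): step: R->5, L=2; A->plug->C->R->F->L->C->refl->B->L'->H->R'->F->plug->F
Char 11 ('A'): step: R->6, L=2; A->plug->C->R->D->L->F->refl->D->L'->C->R'->G->plug->G
Char 12 ('E'): step: R->7, L=2; E->plug->E->R->A->L->E->refl->A->L'->E->R'->G->plug->G
Final: ciphertext=FEFFHCDCAFGG, RIGHT=7, LEFT=2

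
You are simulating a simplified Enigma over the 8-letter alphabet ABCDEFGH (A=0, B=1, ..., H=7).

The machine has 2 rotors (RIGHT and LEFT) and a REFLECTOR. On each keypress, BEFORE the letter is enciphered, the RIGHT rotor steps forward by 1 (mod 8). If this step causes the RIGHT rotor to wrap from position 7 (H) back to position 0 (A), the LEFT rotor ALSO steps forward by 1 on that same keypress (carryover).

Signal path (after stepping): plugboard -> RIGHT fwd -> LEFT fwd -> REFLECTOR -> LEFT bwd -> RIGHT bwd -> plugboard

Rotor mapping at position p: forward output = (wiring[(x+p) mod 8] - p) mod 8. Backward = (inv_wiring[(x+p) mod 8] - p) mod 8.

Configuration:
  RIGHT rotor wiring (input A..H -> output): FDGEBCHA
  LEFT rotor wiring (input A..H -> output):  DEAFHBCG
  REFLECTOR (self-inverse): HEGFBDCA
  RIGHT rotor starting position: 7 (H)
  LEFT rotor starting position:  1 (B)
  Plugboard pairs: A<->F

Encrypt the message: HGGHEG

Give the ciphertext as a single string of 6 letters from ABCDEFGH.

Char 1 ('H'): step: R->0, L->2 (L advanced); H->plug->H->R->A->L->G->refl->C->L'->H->R'->G->plug->G
Char 2 ('G'): step: R->1, L=2; G->plug->G->R->H->L->C->refl->G->L'->A->R'->D->plug->D
Char 3 ('G'): step: R->2, L=2; G->plug->G->R->D->L->H->refl->A->L'->E->R'->A->plug->F
Char 4 ('H'): step: R->3, L=2; H->plug->H->R->D->L->H->refl->A->L'->E->R'->D->plug->D
Char 5 ('E'): step: R->4, L=2; E->plug->E->R->B->L->D->refl->F->L'->C->R'->G->plug->G
Char 6 ('G'): step: R->5, L=2; G->plug->G->R->H->L->C->refl->G->L'->A->R'->D->plug->D

Answer: GDFDGD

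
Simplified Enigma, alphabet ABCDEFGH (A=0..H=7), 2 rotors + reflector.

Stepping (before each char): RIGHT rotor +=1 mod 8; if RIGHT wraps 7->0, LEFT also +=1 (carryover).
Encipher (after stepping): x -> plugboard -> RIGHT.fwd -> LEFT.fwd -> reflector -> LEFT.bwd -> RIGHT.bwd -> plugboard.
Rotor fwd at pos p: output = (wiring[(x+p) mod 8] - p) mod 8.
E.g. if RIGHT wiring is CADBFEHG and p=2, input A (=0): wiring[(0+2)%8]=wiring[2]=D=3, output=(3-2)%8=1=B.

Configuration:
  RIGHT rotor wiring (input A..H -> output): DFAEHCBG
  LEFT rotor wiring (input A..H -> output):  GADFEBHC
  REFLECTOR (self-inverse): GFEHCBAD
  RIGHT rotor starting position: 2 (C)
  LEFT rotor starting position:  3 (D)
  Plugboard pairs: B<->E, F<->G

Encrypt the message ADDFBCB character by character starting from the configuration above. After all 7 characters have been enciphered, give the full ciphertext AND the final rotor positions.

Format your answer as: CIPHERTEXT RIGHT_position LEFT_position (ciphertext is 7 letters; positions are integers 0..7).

Char 1 ('A'): step: R->3, L=3; A->plug->A->R->B->L->B->refl->F->L'->G->R'->D->plug->D
Char 2 ('D'): step: R->4, L=3; D->plug->D->R->C->L->G->refl->A->L'->H->R'->E->plug->B
Char 3 ('D'): step: R->5, L=3; D->plug->D->R->G->L->F->refl->B->L'->B->R'->C->plug->C
Char 4 ('F'): step: R->6, L=3; F->plug->G->R->B->L->B->refl->F->L'->G->R'->F->plug->G
Char 5 ('B'): step: R->7, L=3; B->plug->E->R->F->L->D->refl->H->L'->E->R'->B->plug->E
Char 6 ('C'): step: R->0, L->4 (L advanced); C->plug->C->R->A->L->A->refl->G->L'->D->R'->A->plug->A
Char 7 ('B'): step: R->1, L=4; B->plug->E->R->B->L->F->refl->B->L'->H->R'->B->plug->E
Final: ciphertext=DBCGEAE, RIGHT=1, LEFT=4

Answer: DBCGEAE 1 4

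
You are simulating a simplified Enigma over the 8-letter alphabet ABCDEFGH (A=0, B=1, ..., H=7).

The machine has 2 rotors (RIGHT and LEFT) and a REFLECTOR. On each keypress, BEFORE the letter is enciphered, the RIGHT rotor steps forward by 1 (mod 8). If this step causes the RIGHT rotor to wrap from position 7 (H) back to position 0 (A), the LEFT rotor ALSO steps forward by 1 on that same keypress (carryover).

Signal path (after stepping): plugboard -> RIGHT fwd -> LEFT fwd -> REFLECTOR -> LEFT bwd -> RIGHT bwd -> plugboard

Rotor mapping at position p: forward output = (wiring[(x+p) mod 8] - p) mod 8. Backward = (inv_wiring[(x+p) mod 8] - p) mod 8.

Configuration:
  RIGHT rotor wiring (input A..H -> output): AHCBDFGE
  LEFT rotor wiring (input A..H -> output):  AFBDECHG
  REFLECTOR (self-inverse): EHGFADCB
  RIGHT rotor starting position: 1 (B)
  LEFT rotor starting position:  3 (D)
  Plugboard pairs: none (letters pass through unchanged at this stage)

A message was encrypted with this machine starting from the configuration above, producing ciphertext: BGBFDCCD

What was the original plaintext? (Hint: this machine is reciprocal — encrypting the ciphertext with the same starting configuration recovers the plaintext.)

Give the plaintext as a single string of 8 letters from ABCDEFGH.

Char 1 ('B'): step: R->2, L=3; B->plug->B->R->H->L->G->refl->C->L'->G->R'->G->plug->G
Char 2 ('G'): step: R->3, L=3; G->plug->G->R->E->L->D->refl->F->L'->F->R'->F->plug->F
Char 3 ('B'): step: R->4, L=3; B->plug->B->R->B->L->B->refl->H->L'->C->R'->C->plug->C
Char 4 ('F'): step: R->5, L=3; F->plug->F->R->F->L->F->refl->D->L'->E->R'->G->plug->G
Char 5 ('D'): step: R->6, L=3; D->plug->D->R->B->L->B->refl->H->L'->C->R'->C->plug->C
Char 6 ('C'): step: R->7, L=3; C->plug->C->R->A->L->A->refl->E->L'->D->R'->D->plug->D
Char 7 ('C'): step: R->0, L->4 (L advanced); C->plug->C->R->C->L->D->refl->F->L'->G->R'->G->plug->G
Char 8 ('D'): step: R->1, L=4; D->plug->D->R->C->L->D->refl->F->L'->G->R'->A->plug->A

Answer: GFCGCDGA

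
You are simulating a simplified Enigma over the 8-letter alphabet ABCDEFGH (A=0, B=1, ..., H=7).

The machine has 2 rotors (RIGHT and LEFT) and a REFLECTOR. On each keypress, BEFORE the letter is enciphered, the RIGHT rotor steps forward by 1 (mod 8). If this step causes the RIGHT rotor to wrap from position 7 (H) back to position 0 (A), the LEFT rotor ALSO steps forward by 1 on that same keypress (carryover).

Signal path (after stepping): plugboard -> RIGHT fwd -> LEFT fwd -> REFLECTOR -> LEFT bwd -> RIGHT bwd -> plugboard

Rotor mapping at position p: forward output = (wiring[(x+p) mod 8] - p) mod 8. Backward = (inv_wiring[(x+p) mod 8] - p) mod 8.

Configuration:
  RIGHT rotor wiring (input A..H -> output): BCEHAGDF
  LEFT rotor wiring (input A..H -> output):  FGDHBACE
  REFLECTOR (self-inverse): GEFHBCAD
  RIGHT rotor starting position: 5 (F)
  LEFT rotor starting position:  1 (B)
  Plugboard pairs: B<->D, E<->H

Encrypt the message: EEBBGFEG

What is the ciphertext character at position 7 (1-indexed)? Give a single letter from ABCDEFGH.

Char 1 ('E'): step: R->6, L=1; E->plug->H->R->A->L->F->refl->C->L'->B->R'->F->plug->F
Char 2 ('E'): step: R->7, L=1; E->plug->H->R->E->L->H->refl->D->L'->G->R'->A->plug->A
Char 3 ('B'): step: R->0, L->2 (L advanced); B->plug->D->R->H->L->E->refl->B->L'->A->R'->E->plug->H
Char 4 ('B'): step: R->1, L=2; B->plug->D->R->H->L->E->refl->B->L'->A->R'->H->plug->E
Char 5 ('G'): step: R->2, L=2; G->plug->G->R->H->L->E->refl->B->L'->A->R'->H->plug->E
Char 6 ('F'): step: R->3, L=2; F->plug->F->R->G->L->D->refl->H->L'->C->R'->E->plug->H
Char 7 ('E'): step: R->4, L=2; E->plug->H->R->D->L->G->refl->A->L'->E->R'->A->plug->A

A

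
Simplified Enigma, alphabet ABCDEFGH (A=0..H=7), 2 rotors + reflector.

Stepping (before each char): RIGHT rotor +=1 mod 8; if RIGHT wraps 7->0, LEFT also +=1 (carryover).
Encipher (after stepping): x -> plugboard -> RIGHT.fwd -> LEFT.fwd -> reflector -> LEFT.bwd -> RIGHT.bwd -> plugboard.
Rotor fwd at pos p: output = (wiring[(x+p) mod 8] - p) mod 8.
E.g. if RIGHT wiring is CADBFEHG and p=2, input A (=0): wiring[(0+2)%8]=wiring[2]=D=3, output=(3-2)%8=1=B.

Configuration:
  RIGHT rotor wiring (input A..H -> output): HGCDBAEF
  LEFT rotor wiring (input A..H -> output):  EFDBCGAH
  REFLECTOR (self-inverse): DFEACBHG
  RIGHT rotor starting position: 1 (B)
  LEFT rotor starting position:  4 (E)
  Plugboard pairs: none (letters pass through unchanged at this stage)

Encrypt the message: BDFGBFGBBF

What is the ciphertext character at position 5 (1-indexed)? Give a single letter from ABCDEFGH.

Char 1 ('B'): step: R->2, L=4; B->plug->B->R->B->L->C->refl->E->L'->C->R'->E->plug->E
Char 2 ('D'): step: R->3, L=4; D->plug->D->R->B->L->C->refl->E->L'->C->R'->E->plug->E
Char 3 ('F'): step: R->4, L=4; F->plug->F->R->C->L->E->refl->C->L'->B->R'->D->plug->D
Char 4 ('G'): step: R->5, L=4; G->plug->G->R->G->L->H->refl->G->L'->A->R'->C->plug->C
Char 5 ('B'): step: R->6, L=4; B->plug->B->R->H->L->F->refl->B->L'->F->R'->F->plug->F

F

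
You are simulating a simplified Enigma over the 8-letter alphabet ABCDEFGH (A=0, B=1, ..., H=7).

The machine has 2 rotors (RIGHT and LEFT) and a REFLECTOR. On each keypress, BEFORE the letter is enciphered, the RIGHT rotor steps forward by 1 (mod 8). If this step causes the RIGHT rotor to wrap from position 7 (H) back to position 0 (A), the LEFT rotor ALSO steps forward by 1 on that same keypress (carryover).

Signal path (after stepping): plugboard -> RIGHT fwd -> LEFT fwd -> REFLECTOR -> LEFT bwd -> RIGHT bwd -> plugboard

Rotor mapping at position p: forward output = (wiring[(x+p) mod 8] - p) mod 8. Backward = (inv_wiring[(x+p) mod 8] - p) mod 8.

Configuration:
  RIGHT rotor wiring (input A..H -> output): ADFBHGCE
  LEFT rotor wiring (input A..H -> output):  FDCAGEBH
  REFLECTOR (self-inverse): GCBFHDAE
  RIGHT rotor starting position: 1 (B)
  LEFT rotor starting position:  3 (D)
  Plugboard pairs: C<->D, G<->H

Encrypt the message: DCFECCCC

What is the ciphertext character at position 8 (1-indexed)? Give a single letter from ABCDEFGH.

Char 1 ('D'): step: R->2, L=3; D->plug->C->R->F->L->C->refl->B->L'->C->R'->F->plug->F
Char 2 ('C'): step: R->3, L=3; C->plug->D->R->H->L->H->refl->E->L'->E->R'->B->plug->B
Char 3 ('F'): step: R->4, L=3; F->plug->F->R->H->L->H->refl->E->L'->E->R'->E->plug->E
Char 4 ('E'): step: R->5, L=3; E->plug->E->R->G->L->A->refl->G->L'->D->R'->D->plug->C
Char 5 ('C'): step: R->6, L=3; C->plug->D->R->F->L->C->refl->B->L'->C->R'->C->plug->D
Char 6 ('C'): step: R->7, L=3; C->plug->D->R->G->L->A->refl->G->L'->D->R'->H->plug->G
Char 7 ('C'): step: R->0, L->4 (L advanced); C->plug->D->R->B->L->A->refl->G->L'->G->R'->F->plug->F
Char 8 ('C'): step: R->1, L=4; C->plug->D->R->G->L->G->refl->A->L'->B->R'->F->plug->F

F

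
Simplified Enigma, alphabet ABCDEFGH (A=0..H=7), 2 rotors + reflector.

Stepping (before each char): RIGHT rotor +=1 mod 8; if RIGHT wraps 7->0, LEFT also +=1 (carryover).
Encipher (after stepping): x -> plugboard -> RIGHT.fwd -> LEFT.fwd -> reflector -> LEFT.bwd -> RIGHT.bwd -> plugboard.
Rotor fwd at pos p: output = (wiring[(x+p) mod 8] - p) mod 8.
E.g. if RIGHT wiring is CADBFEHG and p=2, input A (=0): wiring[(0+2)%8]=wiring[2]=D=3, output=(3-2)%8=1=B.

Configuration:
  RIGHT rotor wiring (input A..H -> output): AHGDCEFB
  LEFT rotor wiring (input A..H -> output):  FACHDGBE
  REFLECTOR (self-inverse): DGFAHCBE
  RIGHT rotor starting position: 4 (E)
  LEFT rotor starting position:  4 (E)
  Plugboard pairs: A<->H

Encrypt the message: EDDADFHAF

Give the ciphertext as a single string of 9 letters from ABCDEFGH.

Char 1 ('E'): step: R->5, L=4; E->plug->E->R->C->L->F->refl->C->L'->B->R'->F->plug->F
Char 2 ('D'): step: R->6, L=4; D->plug->D->R->B->L->C->refl->F->L'->C->R'->C->plug->C
Char 3 ('D'): step: R->7, L=4; D->plug->D->R->H->L->D->refl->A->L'->D->R'->F->plug->F
Char 4 ('A'): step: R->0, L->5 (L advanced); A->plug->H->R->B->L->E->refl->H->L'->C->R'->E->plug->E
Char 5 ('D'): step: R->1, L=5; D->plug->D->R->B->L->E->refl->H->L'->C->R'->C->plug->C
Char 6 ('F'): step: R->2, L=5; F->plug->F->R->H->L->G->refl->B->L'->A->R'->C->plug->C
Char 7 ('H'): step: R->3, L=5; H->plug->A->R->A->L->B->refl->G->L'->H->R'->B->plug->B
Char 8 ('A'): step: R->4, L=5; A->plug->H->R->H->L->G->refl->B->L'->A->R'->B->plug->B
Char 9 ('F'): step: R->5, L=5; F->plug->F->R->B->L->E->refl->H->L'->C->R'->E->plug->E

Answer: FCFECCBBE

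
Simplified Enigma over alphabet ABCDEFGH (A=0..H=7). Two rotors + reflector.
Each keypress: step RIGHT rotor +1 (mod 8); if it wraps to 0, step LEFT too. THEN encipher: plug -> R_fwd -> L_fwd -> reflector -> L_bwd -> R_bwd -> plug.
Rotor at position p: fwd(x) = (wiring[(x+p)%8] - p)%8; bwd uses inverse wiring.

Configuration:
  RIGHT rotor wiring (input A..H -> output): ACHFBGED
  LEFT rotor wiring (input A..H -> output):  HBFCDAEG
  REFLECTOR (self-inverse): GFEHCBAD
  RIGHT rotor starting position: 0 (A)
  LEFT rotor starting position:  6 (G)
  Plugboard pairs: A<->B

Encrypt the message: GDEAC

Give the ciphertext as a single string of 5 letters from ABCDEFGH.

Char 1 ('G'): step: R->1, L=6; G->plug->G->R->C->L->B->refl->F->L'->G->R'->B->plug->A
Char 2 ('D'): step: R->2, L=6; D->plug->D->R->E->L->H->refl->D->L'->D->R'->B->plug->A
Char 3 ('E'): step: R->3, L=6; E->plug->E->R->A->L->G->refl->A->L'->B->R'->D->plug->D
Char 4 ('A'): step: R->4, L=6; A->plug->B->R->C->L->B->refl->F->L'->G->R'->F->plug->F
Char 5 ('C'): step: R->5, L=6; C->plug->C->R->G->L->F->refl->B->L'->C->R'->F->plug->F

Answer: AADFF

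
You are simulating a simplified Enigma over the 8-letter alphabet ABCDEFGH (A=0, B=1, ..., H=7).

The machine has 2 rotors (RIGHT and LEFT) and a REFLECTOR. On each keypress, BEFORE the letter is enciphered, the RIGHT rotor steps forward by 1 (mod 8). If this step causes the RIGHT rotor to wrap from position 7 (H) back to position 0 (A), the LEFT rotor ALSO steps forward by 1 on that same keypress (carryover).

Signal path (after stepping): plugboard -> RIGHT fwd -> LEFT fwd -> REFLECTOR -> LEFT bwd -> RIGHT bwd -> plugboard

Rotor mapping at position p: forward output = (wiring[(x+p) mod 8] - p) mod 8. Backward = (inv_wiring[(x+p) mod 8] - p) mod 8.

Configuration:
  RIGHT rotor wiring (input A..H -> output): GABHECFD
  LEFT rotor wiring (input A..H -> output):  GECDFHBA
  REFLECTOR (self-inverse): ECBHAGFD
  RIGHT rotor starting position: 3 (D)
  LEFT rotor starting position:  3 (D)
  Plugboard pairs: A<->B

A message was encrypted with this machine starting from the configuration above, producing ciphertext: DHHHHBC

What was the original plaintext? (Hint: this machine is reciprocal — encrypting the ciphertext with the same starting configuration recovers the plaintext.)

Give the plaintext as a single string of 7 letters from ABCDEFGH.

Answer: GBECGEH

Derivation:
Char 1 ('D'): step: R->4, L=3; D->plug->D->R->H->L->H->refl->D->L'->F->R'->G->plug->G
Char 2 ('H'): step: R->5, L=3; H->plug->H->R->H->L->H->refl->D->L'->F->R'->A->plug->B
Char 3 ('H'): step: R->6, L=3; H->plug->H->R->E->L->F->refl->G->L'->D->R'->E->plug->E
Char 4 ('H'): step: R->7, L=3; H->plug->H->R->G->L->B->refl->C->L'->B->R'->C->plug->C
Char 5 ('H'): step: R->0, L->4 (L advanced); H->plug->H->R->D->L->E->refl->A->L'->F->R'->G->plug->G
Char 6 ('B'): step: R->1, L=4; B->plug->A->R->H->L->H->refl->D->L'->B->R'->E->plug->E
Char 7 ('C'): step: R->2, L=4; C->plug->C->R->C->L->F->refl->G->L'->G->R'->H->plug->H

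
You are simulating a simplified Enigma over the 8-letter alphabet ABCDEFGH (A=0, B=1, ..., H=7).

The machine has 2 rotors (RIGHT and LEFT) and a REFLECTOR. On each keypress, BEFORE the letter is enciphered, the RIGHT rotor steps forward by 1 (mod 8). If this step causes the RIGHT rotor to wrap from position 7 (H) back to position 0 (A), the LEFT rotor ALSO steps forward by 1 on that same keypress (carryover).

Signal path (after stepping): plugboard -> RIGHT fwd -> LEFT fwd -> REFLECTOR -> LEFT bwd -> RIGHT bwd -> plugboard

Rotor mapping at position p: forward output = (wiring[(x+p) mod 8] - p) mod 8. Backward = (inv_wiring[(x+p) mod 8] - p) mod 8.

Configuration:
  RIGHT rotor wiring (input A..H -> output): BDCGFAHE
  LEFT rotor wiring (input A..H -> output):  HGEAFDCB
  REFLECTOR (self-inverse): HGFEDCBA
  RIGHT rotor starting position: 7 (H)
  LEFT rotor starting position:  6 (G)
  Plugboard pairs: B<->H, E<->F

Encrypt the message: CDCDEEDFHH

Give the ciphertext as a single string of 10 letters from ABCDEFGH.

Answer: ACACGDFEEF

Derivation:
Char 1 ('C'): step: R->0, L->7 (L advanced); C->plug->C->R->C->L->H->refl->A->L'->B->R'->A->plug->A
Char 2 ('D'): step: R->1, L=7; D->plug->D->R->E->L->B->refl->G->L'->F->R'->C->plug->C
Char 3 ('C'): step: R->2, L=7; C->plug->C->R->D->L->F->refl->C->L'->A->R'->A->plug->A
Char 4 ('D'): step: R->3, L=7; D->plug->D->R->E->L->B->refl->G->L'->F->R'->C->plug->C
Char 5 ('E'): step: R->4, L=7; E->plug->F->R->H->L->D->refl->E->L'->G->R'->G->plug->G
Char 6 ('E'): step: R->5, L=7; E->plug->F->R->F->L->G->refl->B->L'->E->R'->D->plug->D
Char 7 ('D'): step: R->6, L=7; D->plug->D->R->F->L->G->refl->B->L'->E->R'->E->plug->F
Char 8 ('F'): step: R->7, L=7; F->plug->E->R->H->L->D->refl->E->L'->G->R'->F->plug->E
Char 9 ('H'): step: R->0, L->0 (L advanced); H->plug->B->R->D->L->A->refl->H->L'->A->R'->F->plug->E
Char 10 ('H'): step: R->1, L=0; H->plug->B->R->B->L->G->refl->B->L'->H->R'->E->plug->F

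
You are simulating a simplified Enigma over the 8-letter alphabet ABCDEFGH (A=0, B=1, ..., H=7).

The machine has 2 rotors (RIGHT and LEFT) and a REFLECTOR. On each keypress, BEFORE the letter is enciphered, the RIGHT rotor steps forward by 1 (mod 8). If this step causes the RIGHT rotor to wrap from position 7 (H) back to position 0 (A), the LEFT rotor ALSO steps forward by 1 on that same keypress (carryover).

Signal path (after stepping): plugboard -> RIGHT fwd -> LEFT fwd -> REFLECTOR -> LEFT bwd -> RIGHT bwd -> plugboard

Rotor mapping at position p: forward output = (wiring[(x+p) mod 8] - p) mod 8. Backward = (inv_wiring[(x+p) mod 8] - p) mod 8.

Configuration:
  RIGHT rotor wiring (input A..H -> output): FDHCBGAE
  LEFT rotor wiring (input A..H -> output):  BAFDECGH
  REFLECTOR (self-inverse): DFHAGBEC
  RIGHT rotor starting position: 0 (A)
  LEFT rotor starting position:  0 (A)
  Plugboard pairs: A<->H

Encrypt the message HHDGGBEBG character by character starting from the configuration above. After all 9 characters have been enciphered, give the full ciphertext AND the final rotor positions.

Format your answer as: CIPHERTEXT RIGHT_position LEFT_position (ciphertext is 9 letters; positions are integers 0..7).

Answer: DCHECFACF 1 1

Derivation:
Char 1 ('H'): step: R->1, L=0; H->plug->A->R->C->L->F->refl->B->L'->A->R'->D->plug->D
Char 2 ('H'): step: R->2, L=0; H->plug->A->R->F->L->C->refl->H->L'->H->R'->C->plug->C
Char 3 ('D'): step: R->3, L=0; D->plug->D->R->F->L->C->refl->H->L'->H->R'->A->plug->H
Char 4 ('G'): step: R->4, L=0; G->plug->G->R->D->L->D->refl->A->L'->B->R'->E->plug->E
Char 5 ('G'): step: R->5, L=0; G->plug->G->R->F->L->C->refl->H->L'->H->R'->C->plug->C
Char 6 ('B'): step: R->6, L=0; B->plug->B->R->G->L->G->refl->E->L'->E->R'->F->plug->F
Char 7 ('E'): step: R->7, L=0; E->plug->E->R->D->L->D->refl->A->L'->B->R'->H->plug->A
Char 8 ('B'): step: R->0, L->1 (L advanced); B->plug->B->R->D->L->D->refl->A->L'->H->R'->C->plug->C
Char 9 ('G'): step: R->1, L=1; G->plug->G->R->D->L->D->refl->A->L'->H->R'->F->plug->F
Final: ciphertext=DCHECFACF, RIGHT=1, LEFT=1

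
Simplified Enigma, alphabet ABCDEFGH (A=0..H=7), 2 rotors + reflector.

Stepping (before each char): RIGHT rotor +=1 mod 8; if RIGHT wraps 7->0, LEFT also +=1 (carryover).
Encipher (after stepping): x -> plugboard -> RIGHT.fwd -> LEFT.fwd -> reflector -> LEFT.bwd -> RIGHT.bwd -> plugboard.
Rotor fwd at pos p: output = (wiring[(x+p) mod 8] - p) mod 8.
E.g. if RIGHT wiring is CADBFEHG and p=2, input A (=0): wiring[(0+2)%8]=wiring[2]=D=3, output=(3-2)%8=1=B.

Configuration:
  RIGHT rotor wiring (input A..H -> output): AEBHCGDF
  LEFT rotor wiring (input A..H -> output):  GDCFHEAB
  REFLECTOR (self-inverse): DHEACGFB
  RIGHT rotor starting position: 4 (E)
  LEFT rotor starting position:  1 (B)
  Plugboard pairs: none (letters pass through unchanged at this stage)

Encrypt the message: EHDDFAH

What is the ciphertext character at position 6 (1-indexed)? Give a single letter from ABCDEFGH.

Char 1 ('E'): step: R->5, L=1; E->plug->E->R->H->L->F->refl->G->L'->D->R'->D->plug->D
Char 2 ('H'): step: R->6, L=1; H->plug->H->R->A->L->C->refl->E->L'->C->R'->C->plug->C
Char 3 ('D'): step: R->7, L=1; D->plug->D->R->C->L->E->refl->C->L'->A->R'->E->plug->E
Char 4 ('D'): step: R->0, L->2 (L advanced); D->plug->D->R->H->L->B->refl->H->L'->F->R'->H->plug->H
Char 5 ('F'): step: R->1, L=2; F->plug->F->R->C->L->F->refl->G->L'->E->R'->G->plug->G
Char 6 ('A'): step: R->2, L=2; A->plug->A->R->H->L->B->refl->H->L'->F->R'->B->plug->B

B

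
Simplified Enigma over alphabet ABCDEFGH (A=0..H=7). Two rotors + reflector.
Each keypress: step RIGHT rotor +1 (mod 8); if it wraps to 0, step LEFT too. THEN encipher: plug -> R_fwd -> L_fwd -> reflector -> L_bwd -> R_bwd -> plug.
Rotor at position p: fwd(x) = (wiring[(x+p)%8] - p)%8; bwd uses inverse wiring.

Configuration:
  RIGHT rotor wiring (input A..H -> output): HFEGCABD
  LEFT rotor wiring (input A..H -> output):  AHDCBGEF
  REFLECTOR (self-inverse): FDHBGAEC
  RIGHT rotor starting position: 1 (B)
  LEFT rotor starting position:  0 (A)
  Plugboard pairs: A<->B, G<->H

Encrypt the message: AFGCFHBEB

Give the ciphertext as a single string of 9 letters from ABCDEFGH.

Char 1 ('A'): step: R->2, L=0; A->plug->B->R->E->L->B->refl->D->L'->C->R'->A->plug->B
Char 2 ('F'): step: R->3, L=0; F->plug->F->R->E->L->B->refl->D->L'->C->R'->G->plug->H
Char 3 ('G'): step: R->4, L=0; G->plug->H->R->C->L->D->refl->B->L'->E->R'->B->plug->A
Char 4 ('C'): step: R->5, L=0; C->plug->C->R->G->L->E->refl->G->L'->F->R'->H->plug->G
Char 5 ('F'): step: R->6, L=0; F->plug->F->R->A->L->A->refl->F->L'->H->R'->D->plug->D
Char 6 ('H'): step: R->7, L=0; H->plug->G->R->B->L->H->refl->C->L'->D->R'->F->plug->F
Char 7 ('B'): step: R->0, L->1 (L advanced); B->plug->A->R->H->L->H->refl->C->L'->B->R'->G->plug->H
Char 8 ('E'): step: R->1, L=1; E->plug->E->R->H->L->H->refl->C->L'->B->R'->D->plug->D
Char 9 ('B'): step: R->2, L=1; B->plug->A->R->C->L->B->refl->D->L'->F->R'->G->plug->H

Answer: BHAGDFHDH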